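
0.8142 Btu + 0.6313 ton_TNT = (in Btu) 2.504e+06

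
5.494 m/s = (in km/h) 19.78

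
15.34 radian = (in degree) 878.9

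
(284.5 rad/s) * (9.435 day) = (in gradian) 1.476e+10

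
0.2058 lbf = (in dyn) 9.154e+04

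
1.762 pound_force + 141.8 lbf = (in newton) 638.6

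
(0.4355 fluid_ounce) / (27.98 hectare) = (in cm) 4.603e-09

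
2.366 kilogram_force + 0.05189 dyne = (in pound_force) 5.216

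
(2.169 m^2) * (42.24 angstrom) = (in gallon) 2.42e-06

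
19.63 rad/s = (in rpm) 187.5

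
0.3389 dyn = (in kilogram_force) 3.456e-07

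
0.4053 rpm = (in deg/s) 2.432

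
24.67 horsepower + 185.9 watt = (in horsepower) 24.92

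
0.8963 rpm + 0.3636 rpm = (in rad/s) 0.1319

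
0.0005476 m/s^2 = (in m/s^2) 0.0005476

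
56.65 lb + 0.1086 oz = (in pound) 56.66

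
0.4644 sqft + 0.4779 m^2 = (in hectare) 5.21e-05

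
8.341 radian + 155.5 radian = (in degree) 9387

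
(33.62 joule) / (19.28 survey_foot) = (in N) 5.721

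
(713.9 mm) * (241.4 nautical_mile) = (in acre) 78.87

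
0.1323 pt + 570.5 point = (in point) 570.6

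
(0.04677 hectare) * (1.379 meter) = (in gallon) 1.704e+05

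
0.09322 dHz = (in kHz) 9.322e-06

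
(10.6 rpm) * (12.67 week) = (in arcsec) 1.754e+12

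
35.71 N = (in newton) 35.71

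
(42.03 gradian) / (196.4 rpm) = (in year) 1.018e-09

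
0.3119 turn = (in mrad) 1960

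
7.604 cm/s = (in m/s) 0.07604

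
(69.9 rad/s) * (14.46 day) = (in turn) 1.39e+07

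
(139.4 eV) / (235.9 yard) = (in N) 1.035e-19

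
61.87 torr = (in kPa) 8.249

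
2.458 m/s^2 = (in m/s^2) 2.458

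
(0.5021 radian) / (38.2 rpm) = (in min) 0.002092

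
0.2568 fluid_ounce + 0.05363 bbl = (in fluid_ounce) 288.6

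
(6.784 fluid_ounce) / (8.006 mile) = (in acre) 3.848e-12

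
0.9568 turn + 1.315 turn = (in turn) 2.272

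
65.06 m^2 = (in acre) 0.01608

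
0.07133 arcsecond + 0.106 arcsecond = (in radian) 8.597e-07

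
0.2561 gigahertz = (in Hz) 2.561e+08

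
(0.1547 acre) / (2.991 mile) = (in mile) 8.082e-05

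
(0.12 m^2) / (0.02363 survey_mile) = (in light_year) 3.335e-19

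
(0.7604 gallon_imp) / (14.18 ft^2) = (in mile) 1.631e-06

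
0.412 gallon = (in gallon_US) 0.412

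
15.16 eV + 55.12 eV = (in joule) 1.126e-17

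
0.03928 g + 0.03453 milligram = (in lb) 8.667e-05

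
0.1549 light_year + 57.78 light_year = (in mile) 3.406e+14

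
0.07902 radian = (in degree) 4.528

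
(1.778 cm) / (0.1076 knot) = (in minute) 0.005353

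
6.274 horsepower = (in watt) 4679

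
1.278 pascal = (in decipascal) 12.78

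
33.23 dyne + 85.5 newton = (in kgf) 8.719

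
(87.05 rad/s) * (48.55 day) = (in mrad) 3.652e+11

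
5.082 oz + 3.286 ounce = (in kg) 0.2372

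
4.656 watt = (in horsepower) 0.006244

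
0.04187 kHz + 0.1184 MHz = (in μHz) 1.184e+11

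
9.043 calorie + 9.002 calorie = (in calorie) 18.05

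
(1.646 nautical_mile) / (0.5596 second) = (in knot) 1.059e+04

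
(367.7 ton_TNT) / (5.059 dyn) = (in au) 2.033e+05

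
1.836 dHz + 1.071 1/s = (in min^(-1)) 75.28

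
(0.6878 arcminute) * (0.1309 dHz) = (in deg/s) 0.0001501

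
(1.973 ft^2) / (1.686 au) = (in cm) 7.267e-11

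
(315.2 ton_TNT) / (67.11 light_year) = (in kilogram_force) 2.118e-07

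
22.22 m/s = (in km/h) 79.99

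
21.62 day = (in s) 1.868e+06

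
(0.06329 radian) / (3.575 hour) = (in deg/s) 0.0002818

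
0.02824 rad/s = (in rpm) 0.2697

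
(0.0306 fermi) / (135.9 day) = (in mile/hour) 5.83e-24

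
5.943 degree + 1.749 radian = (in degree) 106.2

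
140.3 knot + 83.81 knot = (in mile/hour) 257.9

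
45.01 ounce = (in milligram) 1.276e+06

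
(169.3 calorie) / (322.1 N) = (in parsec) 7.127e-17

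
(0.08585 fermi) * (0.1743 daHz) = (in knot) 2.909e-16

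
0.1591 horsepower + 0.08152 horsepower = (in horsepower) 0.2406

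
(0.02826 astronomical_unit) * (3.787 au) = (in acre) 5.918e+17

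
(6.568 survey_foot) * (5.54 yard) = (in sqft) 109.2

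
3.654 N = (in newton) 3.654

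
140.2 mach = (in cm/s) 4.774e+06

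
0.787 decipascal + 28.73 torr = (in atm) 0.0378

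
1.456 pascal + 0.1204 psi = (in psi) 0.1206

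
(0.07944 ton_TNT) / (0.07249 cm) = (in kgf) 4.676e+10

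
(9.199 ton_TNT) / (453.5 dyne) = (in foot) 2.784e+13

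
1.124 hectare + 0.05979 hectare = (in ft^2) 1.274e+05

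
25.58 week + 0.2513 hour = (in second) 1.547e+07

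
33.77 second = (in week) 5.584e-05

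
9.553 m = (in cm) 955.3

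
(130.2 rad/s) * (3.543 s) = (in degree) 2.643e+04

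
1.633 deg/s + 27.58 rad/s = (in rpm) 263.6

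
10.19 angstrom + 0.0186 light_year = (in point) 4.988e+17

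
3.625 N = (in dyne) 3.625e+05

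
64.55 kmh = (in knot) 34.85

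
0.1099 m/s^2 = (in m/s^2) 0.1099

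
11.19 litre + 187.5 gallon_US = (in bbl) 4.535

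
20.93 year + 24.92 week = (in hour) 1.875e+05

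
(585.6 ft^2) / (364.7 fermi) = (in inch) 5.873e+15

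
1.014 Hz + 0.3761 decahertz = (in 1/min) 286.5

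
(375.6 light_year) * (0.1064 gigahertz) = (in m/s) 3.781e+26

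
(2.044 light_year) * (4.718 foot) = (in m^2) 2.781e+16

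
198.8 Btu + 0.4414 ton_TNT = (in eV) 1.153e+28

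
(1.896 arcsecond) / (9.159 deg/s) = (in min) 9.584e-07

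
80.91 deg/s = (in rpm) 13.48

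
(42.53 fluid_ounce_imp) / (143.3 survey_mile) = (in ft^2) 5.64e-08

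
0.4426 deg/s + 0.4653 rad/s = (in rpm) 4.517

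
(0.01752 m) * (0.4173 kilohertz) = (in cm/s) 731.1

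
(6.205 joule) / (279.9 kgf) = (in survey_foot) 0.007417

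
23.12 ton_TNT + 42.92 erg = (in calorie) 2.312e+10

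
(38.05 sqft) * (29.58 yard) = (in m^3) 95.61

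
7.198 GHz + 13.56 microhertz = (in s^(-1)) 7.198e+09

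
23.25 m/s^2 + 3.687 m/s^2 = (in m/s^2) 26.94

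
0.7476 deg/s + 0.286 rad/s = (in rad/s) 0.299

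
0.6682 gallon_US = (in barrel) 0.01591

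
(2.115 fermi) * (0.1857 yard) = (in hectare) 3.591e-20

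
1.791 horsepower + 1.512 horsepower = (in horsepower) 3.303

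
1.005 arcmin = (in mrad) 0.2923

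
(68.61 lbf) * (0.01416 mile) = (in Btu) 6.592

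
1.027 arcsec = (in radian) 4.979e-06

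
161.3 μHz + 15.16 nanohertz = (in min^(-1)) 0.009679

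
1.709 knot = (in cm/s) 87.92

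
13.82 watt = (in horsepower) 0.01853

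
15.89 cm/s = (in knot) 0.3089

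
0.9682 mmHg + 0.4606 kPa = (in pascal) 589.7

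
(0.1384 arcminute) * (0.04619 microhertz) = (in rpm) 1.776e-11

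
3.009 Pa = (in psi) 0.0004364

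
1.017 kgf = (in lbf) 2.242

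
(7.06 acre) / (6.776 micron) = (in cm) 4.216e+11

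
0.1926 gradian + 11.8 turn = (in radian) 74.14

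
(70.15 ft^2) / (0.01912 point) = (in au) 6.459e-06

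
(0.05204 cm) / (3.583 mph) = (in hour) 9.025e-08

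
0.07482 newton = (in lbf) 0.01682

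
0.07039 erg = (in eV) 4.393e+10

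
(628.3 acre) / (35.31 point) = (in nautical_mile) 1.102e+05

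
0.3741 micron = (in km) 3.741e-10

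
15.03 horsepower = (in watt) 1.121e+04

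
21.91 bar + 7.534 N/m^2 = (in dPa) 2.191e+07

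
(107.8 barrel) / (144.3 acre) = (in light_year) 3.102e-21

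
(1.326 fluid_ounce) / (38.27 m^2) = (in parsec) 3.321e-23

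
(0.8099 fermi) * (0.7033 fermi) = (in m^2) 5.696e-31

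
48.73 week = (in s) 2.947e+07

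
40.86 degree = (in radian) 0.7131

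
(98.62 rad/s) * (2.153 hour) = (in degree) 4.38e+07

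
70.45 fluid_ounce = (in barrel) 0.0131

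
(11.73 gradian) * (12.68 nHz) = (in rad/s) 2.336e-09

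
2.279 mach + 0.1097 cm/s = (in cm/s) 7.76e+04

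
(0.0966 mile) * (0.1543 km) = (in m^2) 2.399e+04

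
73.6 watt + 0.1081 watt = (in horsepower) 0.09884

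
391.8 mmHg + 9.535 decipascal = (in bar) 0.5224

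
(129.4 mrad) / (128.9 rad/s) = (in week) 1.66e-09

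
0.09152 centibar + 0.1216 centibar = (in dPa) 2131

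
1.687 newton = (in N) 1.687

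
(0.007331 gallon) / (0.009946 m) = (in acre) 6.895e-07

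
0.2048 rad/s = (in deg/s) 11.73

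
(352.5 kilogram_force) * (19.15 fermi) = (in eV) 4.132e+08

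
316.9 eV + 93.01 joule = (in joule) 93.01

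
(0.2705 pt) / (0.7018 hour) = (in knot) 7.342e-08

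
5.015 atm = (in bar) 5.081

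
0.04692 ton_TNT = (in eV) 1.225e+27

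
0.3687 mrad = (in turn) 5.868e-05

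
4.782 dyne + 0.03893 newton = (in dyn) 3898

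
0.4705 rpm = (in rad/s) 0.04927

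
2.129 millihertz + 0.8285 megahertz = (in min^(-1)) 4.971e+07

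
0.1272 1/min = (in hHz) 2.12e-05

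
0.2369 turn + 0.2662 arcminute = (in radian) 1.489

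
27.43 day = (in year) 0.07515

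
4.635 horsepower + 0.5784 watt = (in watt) 3457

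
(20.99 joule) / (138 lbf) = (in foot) 0.1122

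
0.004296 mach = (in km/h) 5.266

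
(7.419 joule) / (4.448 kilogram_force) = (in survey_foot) 0.558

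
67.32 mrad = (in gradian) 4.286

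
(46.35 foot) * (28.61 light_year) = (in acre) 9.449e+14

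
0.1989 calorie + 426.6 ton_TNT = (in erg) 1.785e+19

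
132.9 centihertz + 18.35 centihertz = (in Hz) 1.513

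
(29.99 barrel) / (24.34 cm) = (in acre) 0.004841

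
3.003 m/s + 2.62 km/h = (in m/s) 3.731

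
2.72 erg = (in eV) 1.698e+12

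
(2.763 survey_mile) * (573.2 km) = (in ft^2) 2.744e+10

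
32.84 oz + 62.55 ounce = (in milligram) 2.704e+06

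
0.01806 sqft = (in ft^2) 0.01806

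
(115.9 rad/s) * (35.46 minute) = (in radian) 2.466e+05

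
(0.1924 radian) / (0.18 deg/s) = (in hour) 0.01701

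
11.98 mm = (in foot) 0.0393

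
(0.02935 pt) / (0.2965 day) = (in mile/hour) 9.041e-10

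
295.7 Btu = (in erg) 3.12e+12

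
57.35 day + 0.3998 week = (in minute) 8.661e+04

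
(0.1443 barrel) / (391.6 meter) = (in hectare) 5.858e-09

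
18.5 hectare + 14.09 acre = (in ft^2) 2.605e+06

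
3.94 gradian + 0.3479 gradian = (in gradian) 4.288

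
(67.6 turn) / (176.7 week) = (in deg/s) 0.0002277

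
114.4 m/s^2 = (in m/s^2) 114.4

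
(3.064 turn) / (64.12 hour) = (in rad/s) 8.34e-05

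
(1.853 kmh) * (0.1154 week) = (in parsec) 1.164e-12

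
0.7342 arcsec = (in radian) 3.56e-06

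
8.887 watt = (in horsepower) 0.01192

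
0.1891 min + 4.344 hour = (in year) 0.0004963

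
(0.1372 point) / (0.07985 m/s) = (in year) 1.922e-11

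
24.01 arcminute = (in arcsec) 1441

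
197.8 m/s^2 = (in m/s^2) 197.8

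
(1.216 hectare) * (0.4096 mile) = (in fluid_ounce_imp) 2.821e+11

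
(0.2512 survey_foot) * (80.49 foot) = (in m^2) 1.878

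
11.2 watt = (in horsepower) 0.01502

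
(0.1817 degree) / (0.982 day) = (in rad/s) 3.738e-08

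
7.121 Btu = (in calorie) 1796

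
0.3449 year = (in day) 125.9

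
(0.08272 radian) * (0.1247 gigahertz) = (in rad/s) 1.032e+07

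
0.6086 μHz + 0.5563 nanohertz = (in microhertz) 0.6092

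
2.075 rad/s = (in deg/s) 118.9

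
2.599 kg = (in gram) 2599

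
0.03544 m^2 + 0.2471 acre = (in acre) 0.2471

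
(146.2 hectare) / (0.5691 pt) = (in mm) 7.282e+12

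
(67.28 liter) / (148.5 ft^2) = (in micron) 4877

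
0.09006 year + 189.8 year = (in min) 9.981e+07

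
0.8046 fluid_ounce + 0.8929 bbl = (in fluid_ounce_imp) 4997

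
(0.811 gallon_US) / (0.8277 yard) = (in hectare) 4.056e-07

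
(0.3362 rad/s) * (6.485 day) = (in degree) 1.079e+07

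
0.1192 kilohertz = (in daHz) 11.92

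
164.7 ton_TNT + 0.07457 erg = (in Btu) 6.531e+08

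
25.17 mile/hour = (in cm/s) 1125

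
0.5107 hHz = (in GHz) 5.107e-08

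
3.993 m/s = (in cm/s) 399.3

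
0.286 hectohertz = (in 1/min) 1716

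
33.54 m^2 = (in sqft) 361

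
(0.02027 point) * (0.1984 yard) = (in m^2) 1.297e-06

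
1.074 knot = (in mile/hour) 1.236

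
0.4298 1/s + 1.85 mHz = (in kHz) 0.0004317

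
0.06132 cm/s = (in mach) 1.801e-06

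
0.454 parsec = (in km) 1.401e+13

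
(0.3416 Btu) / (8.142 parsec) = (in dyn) 1.435e-10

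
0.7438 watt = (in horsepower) 0.0009975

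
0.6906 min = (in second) 41.44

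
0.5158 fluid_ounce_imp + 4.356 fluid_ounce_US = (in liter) 0.1435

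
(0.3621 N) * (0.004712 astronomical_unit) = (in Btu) 2.419e+05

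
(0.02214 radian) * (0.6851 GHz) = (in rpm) 1.448e+08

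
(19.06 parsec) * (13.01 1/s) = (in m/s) 7.652e+18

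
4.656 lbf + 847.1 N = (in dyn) 8.678e+07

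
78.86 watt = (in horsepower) 0.1058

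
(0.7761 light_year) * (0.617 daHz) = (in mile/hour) 1.013e+17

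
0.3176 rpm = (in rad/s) 0.03326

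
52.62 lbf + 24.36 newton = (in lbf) 58.1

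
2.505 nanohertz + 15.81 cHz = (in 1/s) 0.1581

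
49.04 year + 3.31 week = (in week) 2560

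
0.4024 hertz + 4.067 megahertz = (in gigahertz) 0.004067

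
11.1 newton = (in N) 11.1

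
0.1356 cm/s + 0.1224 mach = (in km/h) 150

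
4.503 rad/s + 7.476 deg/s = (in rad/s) 4.633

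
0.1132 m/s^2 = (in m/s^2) 0.1132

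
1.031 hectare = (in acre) 2.548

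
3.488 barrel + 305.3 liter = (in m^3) 0.8598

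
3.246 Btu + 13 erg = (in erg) 3.425e+10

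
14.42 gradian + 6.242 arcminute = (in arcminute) 784.9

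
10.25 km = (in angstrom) 1.025e+14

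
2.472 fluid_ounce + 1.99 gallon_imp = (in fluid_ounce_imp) 321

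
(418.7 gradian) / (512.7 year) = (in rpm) 3.884e-09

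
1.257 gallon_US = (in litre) 4.758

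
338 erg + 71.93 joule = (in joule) 71.93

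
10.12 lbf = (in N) 45.02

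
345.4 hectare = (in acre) 853.5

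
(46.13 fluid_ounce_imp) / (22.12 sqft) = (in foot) 0.002093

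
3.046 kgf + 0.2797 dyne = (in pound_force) 6.715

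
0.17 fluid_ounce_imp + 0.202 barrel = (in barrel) 0.202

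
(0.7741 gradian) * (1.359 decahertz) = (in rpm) 1.578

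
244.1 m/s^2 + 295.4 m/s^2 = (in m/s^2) 539.5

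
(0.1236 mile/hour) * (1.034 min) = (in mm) 3428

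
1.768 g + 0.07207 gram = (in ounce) 0.06491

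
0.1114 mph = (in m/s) 0.0498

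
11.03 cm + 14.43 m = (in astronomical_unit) 9.72e-11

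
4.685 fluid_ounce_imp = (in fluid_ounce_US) 4.501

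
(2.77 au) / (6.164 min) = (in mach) 3.291e+06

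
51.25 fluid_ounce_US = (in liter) 1.516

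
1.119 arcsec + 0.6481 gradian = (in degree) 0.5836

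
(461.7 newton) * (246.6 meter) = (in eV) 7.106e+23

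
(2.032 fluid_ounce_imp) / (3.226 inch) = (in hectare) 7.046e-08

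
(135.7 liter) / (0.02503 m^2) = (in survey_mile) 0.003369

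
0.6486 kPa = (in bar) 0.006486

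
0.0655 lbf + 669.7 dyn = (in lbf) 0.06701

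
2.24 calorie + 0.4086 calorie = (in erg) 1.108e+08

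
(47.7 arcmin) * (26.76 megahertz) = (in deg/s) 2.127e+07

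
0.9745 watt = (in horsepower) 0.001307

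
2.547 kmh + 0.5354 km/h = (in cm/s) 85.62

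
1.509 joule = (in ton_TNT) 3.607e-10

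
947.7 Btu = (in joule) 9.999e+05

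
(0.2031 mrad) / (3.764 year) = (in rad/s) 1.711e-12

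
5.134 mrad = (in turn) 0.0008171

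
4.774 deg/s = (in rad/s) 0.08332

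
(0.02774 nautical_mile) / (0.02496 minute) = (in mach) 0.1007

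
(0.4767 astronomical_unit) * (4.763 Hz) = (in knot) 6.603e+11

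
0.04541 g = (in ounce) 0.001602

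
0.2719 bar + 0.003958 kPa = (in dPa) 2.719e+05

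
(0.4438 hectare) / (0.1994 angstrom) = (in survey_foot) 7.302e+14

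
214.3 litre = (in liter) 214.3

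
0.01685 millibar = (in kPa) 0.001685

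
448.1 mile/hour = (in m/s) 200.3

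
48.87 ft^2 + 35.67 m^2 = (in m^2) 40.21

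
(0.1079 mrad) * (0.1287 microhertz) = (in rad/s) 1.389e-11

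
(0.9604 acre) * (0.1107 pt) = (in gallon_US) 40.1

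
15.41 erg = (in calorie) 3.683e-07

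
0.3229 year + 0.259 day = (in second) 1.021e+07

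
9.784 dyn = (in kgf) 9.977e-06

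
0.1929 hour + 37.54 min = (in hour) 0.8186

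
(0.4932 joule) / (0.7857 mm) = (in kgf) 64.01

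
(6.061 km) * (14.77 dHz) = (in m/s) 8952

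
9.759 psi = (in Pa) 6.729e+04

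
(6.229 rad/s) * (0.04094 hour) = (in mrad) 9.181e+05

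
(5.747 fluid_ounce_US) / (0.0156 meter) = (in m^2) 0.01089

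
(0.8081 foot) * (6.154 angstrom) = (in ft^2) 1.632e-09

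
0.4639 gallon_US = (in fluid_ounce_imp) 61.8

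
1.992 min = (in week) 0.0001976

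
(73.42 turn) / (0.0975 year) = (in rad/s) 0.00015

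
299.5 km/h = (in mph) 186.1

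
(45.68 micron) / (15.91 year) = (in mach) 2.674e-16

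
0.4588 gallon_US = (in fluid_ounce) 58.73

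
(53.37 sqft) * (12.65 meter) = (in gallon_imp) 1.38e+04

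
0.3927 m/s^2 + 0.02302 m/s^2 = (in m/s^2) 0.4157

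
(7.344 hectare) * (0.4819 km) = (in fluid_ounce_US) 1.197e+12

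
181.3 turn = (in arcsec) 2.35e+08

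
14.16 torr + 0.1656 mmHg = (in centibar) 1.91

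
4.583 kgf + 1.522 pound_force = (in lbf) 11.63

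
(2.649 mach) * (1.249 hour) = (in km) 4056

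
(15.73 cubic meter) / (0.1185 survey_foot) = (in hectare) 0.04355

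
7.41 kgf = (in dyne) 7.267e+06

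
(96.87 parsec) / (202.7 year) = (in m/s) 4.676e+08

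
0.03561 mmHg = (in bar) 4.748e-05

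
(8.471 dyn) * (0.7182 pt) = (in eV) 1.34e+11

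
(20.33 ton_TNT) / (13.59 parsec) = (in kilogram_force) 2.068e-08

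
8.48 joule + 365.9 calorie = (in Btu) 1.459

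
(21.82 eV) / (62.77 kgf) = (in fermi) 5.679e-06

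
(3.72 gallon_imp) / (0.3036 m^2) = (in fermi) 5.57e+13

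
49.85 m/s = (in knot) 96.9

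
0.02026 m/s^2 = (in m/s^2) 0.02026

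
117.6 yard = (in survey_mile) 0.06682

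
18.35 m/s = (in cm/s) 1835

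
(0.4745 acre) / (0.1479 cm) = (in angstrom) 1.298e+16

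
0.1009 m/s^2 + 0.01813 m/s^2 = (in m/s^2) 0.119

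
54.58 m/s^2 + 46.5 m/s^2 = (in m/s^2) 101.1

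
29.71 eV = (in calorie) 1.138e-18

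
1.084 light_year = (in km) 1.026e+13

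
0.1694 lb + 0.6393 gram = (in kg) 0.07748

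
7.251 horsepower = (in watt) 5407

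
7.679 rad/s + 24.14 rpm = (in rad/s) 10.21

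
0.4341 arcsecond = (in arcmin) 0.007235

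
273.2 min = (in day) 0.1897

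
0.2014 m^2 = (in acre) 4.977e-05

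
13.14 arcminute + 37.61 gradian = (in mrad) 594.6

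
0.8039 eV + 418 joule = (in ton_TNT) 9.99e-08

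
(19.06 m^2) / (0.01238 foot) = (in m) 5051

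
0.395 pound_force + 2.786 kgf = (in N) 29.08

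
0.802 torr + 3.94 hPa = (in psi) 0.07265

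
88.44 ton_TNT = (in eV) 2.31e+30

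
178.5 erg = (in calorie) 4.266e-06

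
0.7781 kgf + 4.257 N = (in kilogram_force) 1.212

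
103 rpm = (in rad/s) 10.79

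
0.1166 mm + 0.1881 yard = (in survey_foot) 0.5647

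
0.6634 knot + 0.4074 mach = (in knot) 270.3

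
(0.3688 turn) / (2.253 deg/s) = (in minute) 0.9822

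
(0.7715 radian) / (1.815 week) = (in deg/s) 4.027e-05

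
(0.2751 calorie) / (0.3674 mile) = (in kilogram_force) 0.0001985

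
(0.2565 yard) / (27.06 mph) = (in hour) 5.386e-06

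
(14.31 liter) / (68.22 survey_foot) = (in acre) 1.701e-07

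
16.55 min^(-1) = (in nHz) 2.758e+08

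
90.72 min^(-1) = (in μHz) 1.512e+06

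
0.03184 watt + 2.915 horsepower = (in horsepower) 2.915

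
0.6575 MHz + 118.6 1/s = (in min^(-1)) 3.946e+07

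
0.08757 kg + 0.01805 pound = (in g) 95.76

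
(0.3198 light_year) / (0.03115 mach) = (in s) 2.853e+14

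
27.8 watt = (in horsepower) 0.03728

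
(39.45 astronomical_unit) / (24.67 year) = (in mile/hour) 1.697e+04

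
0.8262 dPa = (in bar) 8.262e-07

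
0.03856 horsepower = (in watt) 28.75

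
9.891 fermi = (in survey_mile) 6.146e-18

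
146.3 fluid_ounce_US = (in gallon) 1.143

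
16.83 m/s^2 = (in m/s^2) 16.83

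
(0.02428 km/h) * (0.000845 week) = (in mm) 3447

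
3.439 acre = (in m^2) 1.392e+04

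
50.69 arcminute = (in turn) 0.002347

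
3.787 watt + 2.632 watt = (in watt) 6.419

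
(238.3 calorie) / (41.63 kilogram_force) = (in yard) 2.671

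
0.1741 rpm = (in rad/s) 0.01823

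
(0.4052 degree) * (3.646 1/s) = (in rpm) 0.2462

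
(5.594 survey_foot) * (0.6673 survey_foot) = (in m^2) 0.3468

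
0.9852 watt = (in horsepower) 0.001321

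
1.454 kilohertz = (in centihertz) 1.454e+05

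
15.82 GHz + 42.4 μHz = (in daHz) 1.582e+09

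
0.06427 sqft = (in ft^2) 0.06427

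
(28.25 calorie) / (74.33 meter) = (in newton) 1.59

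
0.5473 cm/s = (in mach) 1.607e-05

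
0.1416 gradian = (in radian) 0.002224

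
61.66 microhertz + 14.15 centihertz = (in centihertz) 14.16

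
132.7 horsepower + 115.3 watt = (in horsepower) 132.9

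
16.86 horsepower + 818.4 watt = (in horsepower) 17.96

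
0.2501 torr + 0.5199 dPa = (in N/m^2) 33.4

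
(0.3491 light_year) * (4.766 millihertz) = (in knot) 3.06e+13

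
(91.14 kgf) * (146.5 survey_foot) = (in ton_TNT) 9.539e-06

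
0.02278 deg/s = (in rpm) 0.003797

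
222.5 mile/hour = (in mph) 222.5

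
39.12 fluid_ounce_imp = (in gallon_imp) 0.2445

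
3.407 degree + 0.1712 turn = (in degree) 65.04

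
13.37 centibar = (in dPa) 1.337e+05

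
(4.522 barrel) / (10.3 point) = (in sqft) 2130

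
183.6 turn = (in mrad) 1.154e+06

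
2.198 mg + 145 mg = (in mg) 147.2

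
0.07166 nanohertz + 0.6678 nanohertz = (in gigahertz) 7.395e-19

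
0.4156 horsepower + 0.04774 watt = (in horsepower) 0.4157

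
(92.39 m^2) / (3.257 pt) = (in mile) 49.96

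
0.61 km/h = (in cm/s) 16.94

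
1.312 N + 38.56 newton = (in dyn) 3.987e+06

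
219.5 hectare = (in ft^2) 2.363e+07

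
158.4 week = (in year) 3.038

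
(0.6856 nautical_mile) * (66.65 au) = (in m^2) 1.266e+16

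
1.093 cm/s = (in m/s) 0.01093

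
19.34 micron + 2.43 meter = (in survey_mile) 0.00151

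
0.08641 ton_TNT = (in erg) 3.615e+15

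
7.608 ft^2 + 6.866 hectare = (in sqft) 7.391e+05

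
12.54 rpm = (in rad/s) 1.313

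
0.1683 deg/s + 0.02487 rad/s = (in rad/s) 0.02781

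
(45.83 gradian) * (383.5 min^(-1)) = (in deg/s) 263.6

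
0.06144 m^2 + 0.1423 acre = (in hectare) 0.05759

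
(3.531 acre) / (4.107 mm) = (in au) 2.326e-05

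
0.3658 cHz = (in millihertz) 3.658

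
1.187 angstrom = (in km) 1.187e-13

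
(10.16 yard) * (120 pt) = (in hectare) 3.933e-05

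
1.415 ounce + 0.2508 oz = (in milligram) 4.722e+04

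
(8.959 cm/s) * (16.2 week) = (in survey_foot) 2.88e+06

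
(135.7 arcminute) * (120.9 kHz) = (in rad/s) 4772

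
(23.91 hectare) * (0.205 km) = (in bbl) 3.083e+08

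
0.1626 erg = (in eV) 1.015e+11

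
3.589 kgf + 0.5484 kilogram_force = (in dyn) 4.057e+06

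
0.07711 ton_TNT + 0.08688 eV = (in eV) 2.014e+27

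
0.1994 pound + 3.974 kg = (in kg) 4.064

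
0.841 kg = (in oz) 29.67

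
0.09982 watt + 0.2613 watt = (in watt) 0.3611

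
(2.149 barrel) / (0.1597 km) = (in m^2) 0.002139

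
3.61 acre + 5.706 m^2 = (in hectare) 1.461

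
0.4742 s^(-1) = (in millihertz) 474.2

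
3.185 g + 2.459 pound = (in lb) 2.466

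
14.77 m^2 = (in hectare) 0.001477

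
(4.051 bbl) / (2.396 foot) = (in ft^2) 9.493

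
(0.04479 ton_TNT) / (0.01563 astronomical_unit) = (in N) 0.08015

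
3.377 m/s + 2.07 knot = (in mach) 0.01305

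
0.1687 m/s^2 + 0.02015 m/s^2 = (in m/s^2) 0.1888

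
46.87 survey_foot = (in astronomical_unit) 9.55e-11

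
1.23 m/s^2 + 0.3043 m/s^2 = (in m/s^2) 1.534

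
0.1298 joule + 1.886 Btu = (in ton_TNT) 4.756e-07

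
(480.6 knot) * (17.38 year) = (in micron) 1.355e+17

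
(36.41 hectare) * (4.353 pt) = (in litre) 5.591e+05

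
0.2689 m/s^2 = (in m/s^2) 0.2689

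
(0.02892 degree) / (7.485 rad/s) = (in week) 1.115e-10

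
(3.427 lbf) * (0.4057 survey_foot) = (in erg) 1.885e+07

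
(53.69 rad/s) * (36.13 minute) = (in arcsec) 2.401e+10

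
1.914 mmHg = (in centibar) 0.2552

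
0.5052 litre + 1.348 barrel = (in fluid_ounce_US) 7264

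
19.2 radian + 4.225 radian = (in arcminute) 8.053e+04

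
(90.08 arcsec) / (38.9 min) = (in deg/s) 1.072e-05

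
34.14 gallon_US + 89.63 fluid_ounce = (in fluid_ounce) 4460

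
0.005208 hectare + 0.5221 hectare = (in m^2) 5273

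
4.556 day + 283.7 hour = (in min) 2.358e+04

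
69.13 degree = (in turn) 0.192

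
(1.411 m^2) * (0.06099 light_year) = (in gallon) 2.151e+17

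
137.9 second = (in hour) 0.03831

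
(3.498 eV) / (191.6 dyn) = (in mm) 2.925e-13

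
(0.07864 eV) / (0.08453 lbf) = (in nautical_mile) 1.809e-23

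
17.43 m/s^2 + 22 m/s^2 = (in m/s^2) 39.43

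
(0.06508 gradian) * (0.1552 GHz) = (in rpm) 1.515e+06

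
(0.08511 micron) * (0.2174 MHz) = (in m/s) 0.0185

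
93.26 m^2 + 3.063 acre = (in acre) 3.086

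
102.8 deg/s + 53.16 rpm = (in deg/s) 421.8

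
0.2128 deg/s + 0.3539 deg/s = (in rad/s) 0.009891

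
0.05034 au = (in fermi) 7.531e+24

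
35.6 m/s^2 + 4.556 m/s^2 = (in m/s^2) 40.16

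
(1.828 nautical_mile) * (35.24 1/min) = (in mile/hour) 4448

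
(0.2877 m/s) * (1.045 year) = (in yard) 1.037e+07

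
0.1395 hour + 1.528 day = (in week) 0.2191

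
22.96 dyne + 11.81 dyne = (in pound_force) 7.817e-05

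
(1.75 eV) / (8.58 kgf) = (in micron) 3.332e-15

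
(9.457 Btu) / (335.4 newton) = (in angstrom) 2.975e+11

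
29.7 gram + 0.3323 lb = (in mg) 1.804e+05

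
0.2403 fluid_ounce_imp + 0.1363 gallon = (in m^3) 0.0005228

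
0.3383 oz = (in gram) 9.591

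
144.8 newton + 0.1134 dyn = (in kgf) 14.77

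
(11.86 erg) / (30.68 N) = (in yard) 4.228e-08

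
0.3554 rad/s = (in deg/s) 20.36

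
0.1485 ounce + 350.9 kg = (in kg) 350.9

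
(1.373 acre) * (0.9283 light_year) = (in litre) 4.88e+22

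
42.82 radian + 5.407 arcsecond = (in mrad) 4.282e+04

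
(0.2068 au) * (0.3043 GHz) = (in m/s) 9.414e+18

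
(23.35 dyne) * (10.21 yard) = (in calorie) 0.000521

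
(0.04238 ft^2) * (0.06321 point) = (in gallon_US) 2.319e-05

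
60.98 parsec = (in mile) 1.169e+15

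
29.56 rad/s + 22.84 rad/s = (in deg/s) 3002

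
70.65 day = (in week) 10.09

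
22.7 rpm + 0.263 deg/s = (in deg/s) 136.5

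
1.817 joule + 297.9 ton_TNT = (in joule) 1.246e+12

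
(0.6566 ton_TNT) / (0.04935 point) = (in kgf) 1.609e+13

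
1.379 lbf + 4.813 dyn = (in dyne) 6.134e+05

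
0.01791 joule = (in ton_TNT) 4.281e-12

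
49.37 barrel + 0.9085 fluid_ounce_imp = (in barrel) 49.37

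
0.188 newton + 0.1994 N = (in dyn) 3.874e+04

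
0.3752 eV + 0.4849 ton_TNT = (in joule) 2.029e+09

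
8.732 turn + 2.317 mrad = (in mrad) 5.487e+04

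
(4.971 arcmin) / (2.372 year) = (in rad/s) 1.933e-11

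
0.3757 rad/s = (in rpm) 3.588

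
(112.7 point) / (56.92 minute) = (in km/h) 4.191e-05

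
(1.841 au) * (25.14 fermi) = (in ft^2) 0.07453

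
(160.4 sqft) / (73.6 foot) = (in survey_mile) 0.0004128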